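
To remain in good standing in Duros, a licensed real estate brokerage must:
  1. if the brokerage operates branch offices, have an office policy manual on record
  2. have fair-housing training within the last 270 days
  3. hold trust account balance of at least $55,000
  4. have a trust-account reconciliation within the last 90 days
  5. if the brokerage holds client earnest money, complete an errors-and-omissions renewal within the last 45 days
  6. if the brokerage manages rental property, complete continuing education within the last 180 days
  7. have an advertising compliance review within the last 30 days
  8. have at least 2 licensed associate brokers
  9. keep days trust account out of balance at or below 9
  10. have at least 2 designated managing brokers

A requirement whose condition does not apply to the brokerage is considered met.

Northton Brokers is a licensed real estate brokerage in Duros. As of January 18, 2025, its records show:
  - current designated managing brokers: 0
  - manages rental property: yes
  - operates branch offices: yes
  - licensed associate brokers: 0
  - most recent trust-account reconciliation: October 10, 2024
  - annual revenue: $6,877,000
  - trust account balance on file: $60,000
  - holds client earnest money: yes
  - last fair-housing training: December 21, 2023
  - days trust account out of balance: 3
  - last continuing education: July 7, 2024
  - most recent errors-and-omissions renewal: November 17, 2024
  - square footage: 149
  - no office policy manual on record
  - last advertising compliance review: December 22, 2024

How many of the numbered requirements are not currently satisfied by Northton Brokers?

7

1. condition 'operates branch offices' holds; office policy manual absent → not met
2. fair-housing training 394 days ago vs limit 270 → not met
3. trust account balance $60,000 ≥ $55,000 → met
4. trust-account reconciliation 100 days ago vs limit 90 → not met
5. condition 'holds client earnest money' holds; errors-and-omissions renewal 62 days ago vs limit 45 → not met
6. condition 'manages rental property' holds; continuing education 195 days ago vs limit 180 → not met
7. advertising compliance review 27 days ago vs limit 30 → met
8. licensed associate brokers 0 < 2 → not met
9. days trust account out of balance 3 ≤ 9 → met
10. designated managing brokers 0 < 2 → not met
Not met: 7 of 10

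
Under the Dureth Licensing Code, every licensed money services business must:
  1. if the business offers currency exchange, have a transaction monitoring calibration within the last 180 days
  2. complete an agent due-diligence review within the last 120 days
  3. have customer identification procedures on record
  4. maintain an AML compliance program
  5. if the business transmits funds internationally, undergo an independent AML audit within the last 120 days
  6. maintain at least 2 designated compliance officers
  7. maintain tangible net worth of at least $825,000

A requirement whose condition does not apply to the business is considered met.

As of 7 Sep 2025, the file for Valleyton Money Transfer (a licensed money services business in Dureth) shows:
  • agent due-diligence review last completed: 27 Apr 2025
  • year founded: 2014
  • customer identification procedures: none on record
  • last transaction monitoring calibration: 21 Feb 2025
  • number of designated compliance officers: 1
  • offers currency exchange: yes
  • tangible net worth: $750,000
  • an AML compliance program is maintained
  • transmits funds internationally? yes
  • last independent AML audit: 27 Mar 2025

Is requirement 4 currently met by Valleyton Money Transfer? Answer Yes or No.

4. AML compliance program present → met

Yes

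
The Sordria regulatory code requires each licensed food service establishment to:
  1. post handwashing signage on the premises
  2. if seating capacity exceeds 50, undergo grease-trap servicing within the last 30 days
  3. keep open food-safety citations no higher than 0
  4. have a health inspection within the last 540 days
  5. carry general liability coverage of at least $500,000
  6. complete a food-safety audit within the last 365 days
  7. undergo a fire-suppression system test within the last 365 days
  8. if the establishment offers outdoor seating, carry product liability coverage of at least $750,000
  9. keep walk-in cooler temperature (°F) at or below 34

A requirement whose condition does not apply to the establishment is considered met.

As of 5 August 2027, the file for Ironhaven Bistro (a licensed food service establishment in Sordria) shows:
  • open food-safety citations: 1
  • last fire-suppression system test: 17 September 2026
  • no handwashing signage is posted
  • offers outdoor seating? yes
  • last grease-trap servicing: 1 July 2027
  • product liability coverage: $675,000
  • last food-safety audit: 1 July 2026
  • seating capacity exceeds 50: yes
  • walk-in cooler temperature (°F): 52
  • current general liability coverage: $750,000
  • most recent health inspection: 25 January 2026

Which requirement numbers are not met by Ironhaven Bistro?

1, 2, 3, 4, 6, 8, 9

1. handwashing signage absent → not met
2. condition 'seating capacity exceeds 50' holds; grease-trap servicing 35 days ago vs limit 30 → not met
3. open food-safety citations 1 > 0 → not met
4. health inspection 557 days ago vs limit 540 → not met
5. general liability coverage $750,000 ≥ $500,000 → met
6. food-safety audit 400 days ago vs limit 365 → not met
7. fire-suppression system test 322 days ago vs limit 365 → met
8. condition 'offers outdoor seating' holds; product liability coverage $675,000 < $750,000 → not met
9. walk-in cooler temperature (°F) 52 > 34 → not met
Not met: 1, 2, 3, 4, 6, 8, 9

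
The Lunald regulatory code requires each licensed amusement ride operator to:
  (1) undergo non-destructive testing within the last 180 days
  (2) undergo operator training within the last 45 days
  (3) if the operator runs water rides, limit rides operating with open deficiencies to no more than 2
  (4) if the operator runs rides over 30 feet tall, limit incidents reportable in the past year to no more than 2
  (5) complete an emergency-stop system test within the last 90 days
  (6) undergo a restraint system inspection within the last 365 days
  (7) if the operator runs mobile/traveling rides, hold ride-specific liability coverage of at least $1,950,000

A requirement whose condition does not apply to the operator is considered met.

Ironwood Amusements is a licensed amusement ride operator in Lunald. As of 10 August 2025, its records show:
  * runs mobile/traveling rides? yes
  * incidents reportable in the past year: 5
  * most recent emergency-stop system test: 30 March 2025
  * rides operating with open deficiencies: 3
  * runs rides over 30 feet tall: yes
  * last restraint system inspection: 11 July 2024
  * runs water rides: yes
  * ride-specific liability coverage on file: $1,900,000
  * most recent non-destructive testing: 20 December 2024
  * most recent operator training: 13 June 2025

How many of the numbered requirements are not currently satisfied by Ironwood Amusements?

1. non-destructive testing 233 days ago vs limit 180 → not met
2. operator training 58 days ago vs limit 45 → not met
3. condition 'runs water rides' holds; rides operating with open deficiencies 3 > 2 → not met
4. condition 'runs rides over 30 feet tall' holds; incidents reportable in the past year 5 > 2 → not met
5. emergency-stop system test 133 days ago vs limit 90 → not met
6. restraint system inspection 395 days ago vs limit 365 → not met
7. condition 'runs mobile/traveling rides' holds; ride-specific liability coverage $1,900,000 < $1,950,000 → not met
Not met: 7 of 7

7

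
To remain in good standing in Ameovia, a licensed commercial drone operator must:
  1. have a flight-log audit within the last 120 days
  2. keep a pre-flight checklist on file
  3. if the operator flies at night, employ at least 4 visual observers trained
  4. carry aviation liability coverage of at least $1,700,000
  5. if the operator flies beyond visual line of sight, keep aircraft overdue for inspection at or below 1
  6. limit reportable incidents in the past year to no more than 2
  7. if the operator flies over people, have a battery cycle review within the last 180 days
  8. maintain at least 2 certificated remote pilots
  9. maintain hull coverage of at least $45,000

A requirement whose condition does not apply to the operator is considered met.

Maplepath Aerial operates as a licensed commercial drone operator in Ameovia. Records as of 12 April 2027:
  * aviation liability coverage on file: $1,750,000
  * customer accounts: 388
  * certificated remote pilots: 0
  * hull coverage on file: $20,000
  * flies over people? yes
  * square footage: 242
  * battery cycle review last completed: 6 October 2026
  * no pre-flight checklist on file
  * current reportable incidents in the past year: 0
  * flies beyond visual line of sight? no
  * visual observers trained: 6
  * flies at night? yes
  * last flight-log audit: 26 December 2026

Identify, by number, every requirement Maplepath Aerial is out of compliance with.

1. flight-log audit 107 days ago vs limit 120 → met
2. pre-flight checklist absent → not met
3. condition 'flies at night' holds; visual observers trained 6 ≥ 4 → met
4. aviation liability coverage $1,750,000 ≥ $1,700,000 → met
5. condition 'flies beyond visual line of sight' does not hold → requirement n/a → met
6. reportable incidents in the past year 0 ≤ 2 → met
7. condition 'flies over people' holds; battery cycle review 188 days ago vs limit 180 → not met
8. certificated remote pilots 0 < 2 → not met
9. hull coverage $20,000 < $45,000 → not met
Not met: 2, 7, 8, 9

2, 7, 8, 9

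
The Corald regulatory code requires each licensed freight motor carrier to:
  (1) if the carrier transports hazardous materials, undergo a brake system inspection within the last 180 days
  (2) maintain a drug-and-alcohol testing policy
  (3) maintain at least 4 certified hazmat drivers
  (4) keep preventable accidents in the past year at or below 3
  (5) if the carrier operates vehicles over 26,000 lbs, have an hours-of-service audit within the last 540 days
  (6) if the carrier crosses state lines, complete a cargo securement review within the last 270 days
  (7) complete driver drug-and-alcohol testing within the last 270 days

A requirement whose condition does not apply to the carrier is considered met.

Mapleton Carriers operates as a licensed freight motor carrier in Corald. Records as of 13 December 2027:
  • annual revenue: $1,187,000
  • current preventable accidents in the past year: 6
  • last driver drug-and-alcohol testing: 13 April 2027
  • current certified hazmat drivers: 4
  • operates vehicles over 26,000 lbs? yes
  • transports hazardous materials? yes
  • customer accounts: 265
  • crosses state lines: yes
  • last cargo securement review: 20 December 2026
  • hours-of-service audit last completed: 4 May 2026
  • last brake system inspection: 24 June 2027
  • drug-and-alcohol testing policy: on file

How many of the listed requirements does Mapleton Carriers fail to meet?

1. condition 'transports hazardous materials' holds; brake system inspection 172 days ago vs limit 180 → met
2. drug-and-alcohol testing policy present → met
3. certified hazmat drivers 4 ≥ 4 → met
4. preventable accidents in the past year 6 > 3 → not met
5. condition 'operates vehicles over 26,000 lbs' holds; hours-of-service audit 588 days ago vs limit 540 → not met
6. condition 'crosses state lines' holds; cargo securement review 358 days ago vs limit 270 → not met
7. driver drug-and-alcohol testing 244 days ago vs limit 270 → met
Not met: 3 of 7

3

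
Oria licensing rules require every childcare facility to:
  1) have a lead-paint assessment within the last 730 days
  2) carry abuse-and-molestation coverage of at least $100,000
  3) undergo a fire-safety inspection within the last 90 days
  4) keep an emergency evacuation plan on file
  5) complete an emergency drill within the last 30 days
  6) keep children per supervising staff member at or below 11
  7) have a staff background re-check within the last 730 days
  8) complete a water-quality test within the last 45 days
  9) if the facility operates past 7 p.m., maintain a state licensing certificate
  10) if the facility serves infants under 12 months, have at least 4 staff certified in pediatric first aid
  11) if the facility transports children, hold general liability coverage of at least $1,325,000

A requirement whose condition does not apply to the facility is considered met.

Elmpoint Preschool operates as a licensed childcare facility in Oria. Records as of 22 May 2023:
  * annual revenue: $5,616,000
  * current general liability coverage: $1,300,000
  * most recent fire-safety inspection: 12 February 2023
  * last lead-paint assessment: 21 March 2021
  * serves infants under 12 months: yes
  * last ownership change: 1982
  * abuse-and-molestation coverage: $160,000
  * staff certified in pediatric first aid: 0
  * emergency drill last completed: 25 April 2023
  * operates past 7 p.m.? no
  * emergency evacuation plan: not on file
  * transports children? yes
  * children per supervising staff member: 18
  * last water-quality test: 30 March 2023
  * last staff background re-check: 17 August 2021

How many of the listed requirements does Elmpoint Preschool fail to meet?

7

1. lead-paint assessment 792 days ago vs limit 730 → not met
2. abuse-and-molestation coverage $160,000 ≥ $100,000 → met
3. fire-safety inspection 99 days ago vs limit 90 → not met
4. emergency evacuation plan absent → not met
5. emergency drill 27 days ago vs limit 30 → met
6. children per supervising staff member 18 > 11 → not met
7. staff background re-check 643 days ago vs limit 730 → met
8. water-quality test 53 days ago vs limit 45 → not met
9. condition 'operates past 7 p.m.' does not hold → requirement n/a → met
10. condition 'serves infants under 12 months' holds; staff certified in pediatric first aid 0 < 4 → not met
11. condition 'transports children' holds; general liability coverage $1,300,000 < $1,325,000 → not met
Not met: 7 of 11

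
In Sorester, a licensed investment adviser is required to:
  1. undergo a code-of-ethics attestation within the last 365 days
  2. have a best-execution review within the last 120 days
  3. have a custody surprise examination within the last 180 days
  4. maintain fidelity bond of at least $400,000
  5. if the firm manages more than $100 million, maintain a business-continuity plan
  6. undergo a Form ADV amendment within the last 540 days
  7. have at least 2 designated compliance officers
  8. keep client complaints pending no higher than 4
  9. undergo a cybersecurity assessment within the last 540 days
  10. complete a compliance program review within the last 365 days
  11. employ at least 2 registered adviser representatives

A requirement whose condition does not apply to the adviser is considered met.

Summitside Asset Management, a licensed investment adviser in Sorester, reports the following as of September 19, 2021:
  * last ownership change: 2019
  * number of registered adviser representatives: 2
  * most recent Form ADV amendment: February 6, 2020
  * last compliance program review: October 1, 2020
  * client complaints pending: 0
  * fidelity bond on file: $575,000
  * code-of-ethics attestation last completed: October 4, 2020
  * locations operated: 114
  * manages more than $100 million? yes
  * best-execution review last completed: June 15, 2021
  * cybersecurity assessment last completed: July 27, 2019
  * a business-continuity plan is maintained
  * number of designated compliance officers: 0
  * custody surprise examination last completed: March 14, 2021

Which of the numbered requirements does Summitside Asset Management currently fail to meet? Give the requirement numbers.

3, 6, 7, 9

1. code-of-ethics attestation 350 days ago vs limit 365 → met
2. best-execution review 96 days ago vs limit 120 → met
3. custody surprise examination 189 days ago vs limit 180 → not met
4. fidelity bond $575,000 ≥ $400,000 → met
5. condition 'manages more than $100 million' holds; business-continuity plan present → met
6. Form ADV amendment 591 days ago vs limit 540 → not met
7. designated compliance officers 0 < 2 → not met
8. client complaints pending 0 ≤ 4 → met
9. cybersecurity assessment 785 days ago vs limit 540 → not met
10. compliance program review 353 days ago vs limit 365 → met
11. registered adviser representatives 2 ≥ 2 → met
Not met: 3, 6, 7, 9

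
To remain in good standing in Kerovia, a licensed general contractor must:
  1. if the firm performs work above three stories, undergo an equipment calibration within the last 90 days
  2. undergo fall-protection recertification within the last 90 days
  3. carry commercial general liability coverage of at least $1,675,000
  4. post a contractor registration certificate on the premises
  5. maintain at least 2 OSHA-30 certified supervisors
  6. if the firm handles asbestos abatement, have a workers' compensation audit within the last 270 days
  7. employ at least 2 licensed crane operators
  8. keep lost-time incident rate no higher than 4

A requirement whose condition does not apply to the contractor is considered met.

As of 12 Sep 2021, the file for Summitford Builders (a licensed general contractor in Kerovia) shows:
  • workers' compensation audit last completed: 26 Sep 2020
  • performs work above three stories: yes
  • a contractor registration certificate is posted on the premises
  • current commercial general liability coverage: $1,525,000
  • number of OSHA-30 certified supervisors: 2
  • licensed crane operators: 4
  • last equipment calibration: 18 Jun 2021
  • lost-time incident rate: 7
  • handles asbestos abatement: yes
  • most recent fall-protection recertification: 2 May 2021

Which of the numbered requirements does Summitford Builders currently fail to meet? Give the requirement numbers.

1. condition 'performs work above three stories' holds; equipment calibration 86 days ago vs limit 90 → met
2. fall-protection recertification 133 days ago vs limit 90 → not met
3. commercial general liability coverage $1,525,000 < $1,675,000 → not met
4. contractor registration certificate present → met
5. OSHA-30 certified supervisors 2 ≥ 2 → met
6. condition 'handles asbestos abatement' holds; workers' compensation audit 351 days ago vs limit 270 → not met
7. licensed crane operators 4 ≥ 2 → met
8. lost-time incident rate 7 > 4 → not met
Not met: 2, 3, 6, 8

2, 3, 6, 8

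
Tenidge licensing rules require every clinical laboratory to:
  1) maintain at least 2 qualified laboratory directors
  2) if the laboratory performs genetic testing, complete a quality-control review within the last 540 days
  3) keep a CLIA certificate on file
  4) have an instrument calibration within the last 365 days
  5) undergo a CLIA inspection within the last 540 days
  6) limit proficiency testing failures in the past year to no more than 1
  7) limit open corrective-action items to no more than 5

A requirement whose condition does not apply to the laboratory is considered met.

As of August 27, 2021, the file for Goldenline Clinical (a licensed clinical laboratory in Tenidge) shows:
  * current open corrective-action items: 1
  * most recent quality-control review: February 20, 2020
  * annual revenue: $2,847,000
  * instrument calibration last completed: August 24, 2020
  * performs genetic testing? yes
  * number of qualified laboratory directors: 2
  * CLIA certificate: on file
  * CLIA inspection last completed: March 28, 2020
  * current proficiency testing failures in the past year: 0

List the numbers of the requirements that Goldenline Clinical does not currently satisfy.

1. qualified laboratory directors 2 ≥ 2 → met
2. condition 'performs genetic testing' holds; quality-control review 554 days ago vs limit 540 → not met
3. CLIA certificate present → met
4. instrument calibration 368 days ago vs limit 365 → not met
5. CLIA inspection 517 days ago vs limit 540 → met
6. proficiency testing failures in the past year 0 ≤ 1 → met
7. open corrective-action items 1 ≤ 5 → met
Not met: 2, 4

2, 4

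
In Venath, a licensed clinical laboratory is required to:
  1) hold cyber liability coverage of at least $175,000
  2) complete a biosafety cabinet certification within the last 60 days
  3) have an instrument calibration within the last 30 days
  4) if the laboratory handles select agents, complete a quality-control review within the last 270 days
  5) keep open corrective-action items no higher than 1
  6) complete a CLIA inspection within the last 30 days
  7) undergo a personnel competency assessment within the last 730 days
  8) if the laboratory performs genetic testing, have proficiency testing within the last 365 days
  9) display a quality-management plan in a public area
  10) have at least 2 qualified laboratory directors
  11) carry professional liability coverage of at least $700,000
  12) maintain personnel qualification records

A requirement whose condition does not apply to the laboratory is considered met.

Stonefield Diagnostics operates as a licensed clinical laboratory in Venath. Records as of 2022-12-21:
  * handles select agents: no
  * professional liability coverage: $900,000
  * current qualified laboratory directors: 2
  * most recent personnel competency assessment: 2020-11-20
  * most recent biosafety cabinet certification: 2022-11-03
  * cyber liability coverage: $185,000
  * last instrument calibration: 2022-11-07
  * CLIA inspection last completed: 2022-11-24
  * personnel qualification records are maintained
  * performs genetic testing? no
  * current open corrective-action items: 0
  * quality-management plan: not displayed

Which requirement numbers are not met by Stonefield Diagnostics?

3, 7, 9

1. cyber liability coverage $185,000 ≥ $175,000 → met
2. biosafety cabinet certification 48 days ago vs limit 60 → met
3. instrument calibration 44 days ago vs limit 30 → not met
4. condition 'handles select agents' does not hold → requirement n/a → met
5. open corrective-action items 0 ≤ 1 → met
6. CLIA inspection 27 days ago vs limit 30 → met
7. personnel competency assessment 761 days ago vs limit 730 → not met
8. condition 'performs genetic testing' does not hold → requirement n/a → met
9. quality-management plan absent → not met
10. qualified laboratory directors 2 ≥ 2 → met
11. professional liability coverage $900,000 ≥ $700,000 → met
12. personnel qualification records present → met
Not met: 3, 7, 9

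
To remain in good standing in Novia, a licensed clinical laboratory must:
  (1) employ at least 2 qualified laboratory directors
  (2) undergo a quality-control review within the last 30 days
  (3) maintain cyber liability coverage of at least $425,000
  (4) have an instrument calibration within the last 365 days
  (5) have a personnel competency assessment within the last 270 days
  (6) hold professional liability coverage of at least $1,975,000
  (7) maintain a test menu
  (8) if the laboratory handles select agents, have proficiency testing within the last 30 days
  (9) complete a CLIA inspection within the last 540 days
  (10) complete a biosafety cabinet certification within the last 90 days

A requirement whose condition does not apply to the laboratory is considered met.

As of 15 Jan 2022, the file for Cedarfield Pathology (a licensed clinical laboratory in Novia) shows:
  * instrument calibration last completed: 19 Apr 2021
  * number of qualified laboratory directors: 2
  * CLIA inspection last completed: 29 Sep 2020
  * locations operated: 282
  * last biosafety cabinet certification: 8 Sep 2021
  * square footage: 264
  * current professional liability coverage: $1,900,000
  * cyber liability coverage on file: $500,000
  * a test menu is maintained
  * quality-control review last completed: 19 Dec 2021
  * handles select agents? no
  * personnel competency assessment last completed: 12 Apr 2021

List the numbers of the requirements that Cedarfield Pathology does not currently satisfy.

5, 6, 10

1. qualified laboratory directors 2 ≥ 2 → met
2. quality-control review 27 days ago vs limit 30 → met
3. cyber liability coverage $500,000 ≥ $425,000 → met
4. instrument calibration 271 days ago vs limit 365 → met
5. personnel competency assessment 278 days ago vs limit 270 → not met
6. professional liability coverage $1,900,000 < $1,975,000 → not met
7. test menu present → met
8. condition 'handles select agents' does not hold → requirement n/a → met
9. CLIA inspection 473 days ago vs limit 540 → met
10. biosafety cabinet certification 129 days ago vs limit 90 → not met
Not met: 5, 6, 10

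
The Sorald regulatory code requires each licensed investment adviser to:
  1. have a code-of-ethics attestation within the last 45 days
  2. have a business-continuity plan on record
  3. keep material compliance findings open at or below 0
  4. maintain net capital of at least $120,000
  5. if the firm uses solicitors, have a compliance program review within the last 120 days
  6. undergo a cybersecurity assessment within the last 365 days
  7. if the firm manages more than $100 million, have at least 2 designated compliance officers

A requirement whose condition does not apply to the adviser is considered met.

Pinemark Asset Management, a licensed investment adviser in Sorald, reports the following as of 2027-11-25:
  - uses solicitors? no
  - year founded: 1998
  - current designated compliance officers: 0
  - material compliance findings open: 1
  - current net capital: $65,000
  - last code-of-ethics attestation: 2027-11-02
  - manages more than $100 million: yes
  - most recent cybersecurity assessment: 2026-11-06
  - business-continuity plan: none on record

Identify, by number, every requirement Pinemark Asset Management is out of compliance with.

2, 3, 4, 6, 7

1. code-of-ethics attestation 23 days ago vs limit 45 → met
2. business-continuity plan absent → not met
3. material compliance findings open 1 > 0 → not met
4. net capital $65,000 < $120,000 → not met
5. condition 'uses solicitors' does not hold → requirement n/a → met
6. cybersecurity assessment 384 days ago vs limit 365 → not met
7. condition 'manages more than $100 million' holds; designated compliance officers 0 < 2 → not met
Not met: 2, 3, 4, 6, 7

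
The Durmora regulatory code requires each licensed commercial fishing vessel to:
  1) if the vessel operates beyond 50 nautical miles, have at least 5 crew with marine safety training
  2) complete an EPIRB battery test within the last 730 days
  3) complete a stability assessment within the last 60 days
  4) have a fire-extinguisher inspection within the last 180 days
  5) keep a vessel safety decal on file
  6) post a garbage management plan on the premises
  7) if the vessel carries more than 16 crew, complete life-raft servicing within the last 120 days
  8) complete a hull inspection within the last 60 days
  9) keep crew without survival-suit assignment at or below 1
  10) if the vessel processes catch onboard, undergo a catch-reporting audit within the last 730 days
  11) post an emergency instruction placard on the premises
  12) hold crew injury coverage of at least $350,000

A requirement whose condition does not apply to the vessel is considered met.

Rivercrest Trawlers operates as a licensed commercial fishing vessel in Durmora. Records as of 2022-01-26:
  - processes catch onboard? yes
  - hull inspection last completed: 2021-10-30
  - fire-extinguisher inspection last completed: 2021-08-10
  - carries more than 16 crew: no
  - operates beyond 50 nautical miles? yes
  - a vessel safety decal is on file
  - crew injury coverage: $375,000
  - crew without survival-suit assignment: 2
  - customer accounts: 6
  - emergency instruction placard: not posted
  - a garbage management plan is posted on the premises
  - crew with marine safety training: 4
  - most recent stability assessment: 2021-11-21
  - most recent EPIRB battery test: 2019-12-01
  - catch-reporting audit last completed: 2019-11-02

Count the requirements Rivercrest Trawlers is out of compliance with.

7

1. condition 'operates beyond 50 nautical miles' holds; crew with marine safety training 4 < 5 → not met
2. EPIRB battery test 787 days ago vs limit 730 → not met
3. stability assessment 66 days ago vs limit 60 → not met
4. fire-extinguisher inspection 169 days ago vs limit 180 → met
5. vessel safety decal present → met
6. garbage management plan present → met
7. condition 'carries more than 16 crew' does not hold → requirement n/a → met
8. hull inspection 88 days ago vs limit 60 → not met
9. crew without survival-suit assignment 2 > 1 → not met
10. condition 'processes catch onboard' holds; catch-reporting audit 816 days ago vs limit 730 → not met
11. emergency instruction placard absent → not met
12. crew injury coverage $375,000 ≥ $350,000 → met
Not met: 7 of 12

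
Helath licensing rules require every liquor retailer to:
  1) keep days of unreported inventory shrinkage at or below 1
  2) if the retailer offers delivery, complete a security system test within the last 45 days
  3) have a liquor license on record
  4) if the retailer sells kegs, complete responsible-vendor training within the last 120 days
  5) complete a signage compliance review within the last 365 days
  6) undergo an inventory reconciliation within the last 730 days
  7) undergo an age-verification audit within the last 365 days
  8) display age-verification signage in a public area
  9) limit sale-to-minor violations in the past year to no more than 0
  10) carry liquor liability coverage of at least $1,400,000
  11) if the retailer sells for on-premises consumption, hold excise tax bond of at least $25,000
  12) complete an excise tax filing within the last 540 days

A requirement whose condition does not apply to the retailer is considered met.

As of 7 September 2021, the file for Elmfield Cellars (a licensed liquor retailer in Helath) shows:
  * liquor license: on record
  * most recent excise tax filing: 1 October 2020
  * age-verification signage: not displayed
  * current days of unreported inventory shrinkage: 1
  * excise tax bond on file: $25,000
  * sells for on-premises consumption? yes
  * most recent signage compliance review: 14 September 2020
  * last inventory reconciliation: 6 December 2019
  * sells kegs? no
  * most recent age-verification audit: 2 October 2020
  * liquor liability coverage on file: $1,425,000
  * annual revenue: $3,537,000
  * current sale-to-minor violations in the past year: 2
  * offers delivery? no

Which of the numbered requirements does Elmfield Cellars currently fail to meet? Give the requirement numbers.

8, 9

1. days of unreported inventory shrinkage 1 ≤ 1 → met
2. condition 'offers delivery' does not hold → requirement n/a → met
3. liquor license present → met
4. condition 'sells kegs' does not hold → requirement n/a → met
5. signage compliance review 358 days ago vs limit 365 → met
6. inventory reconciliation 641 days ago vs limit 730 → met
7. age-verification audit 340 days ago vs limit 365 → met
8. age-verification signage absent → not met
9. sale-to-minor violations in the past year 2 > 0 → not met
10. liquor liability coverage $1,425,000 ≥ $1,400,000 → met
11. condition 'sells for on-premises consumption' holds; excise tax bond $25,000 ≥ $25,000 → met
12. excise tax filing 341 days ago vs limit 540 → met
Not met: 8, 9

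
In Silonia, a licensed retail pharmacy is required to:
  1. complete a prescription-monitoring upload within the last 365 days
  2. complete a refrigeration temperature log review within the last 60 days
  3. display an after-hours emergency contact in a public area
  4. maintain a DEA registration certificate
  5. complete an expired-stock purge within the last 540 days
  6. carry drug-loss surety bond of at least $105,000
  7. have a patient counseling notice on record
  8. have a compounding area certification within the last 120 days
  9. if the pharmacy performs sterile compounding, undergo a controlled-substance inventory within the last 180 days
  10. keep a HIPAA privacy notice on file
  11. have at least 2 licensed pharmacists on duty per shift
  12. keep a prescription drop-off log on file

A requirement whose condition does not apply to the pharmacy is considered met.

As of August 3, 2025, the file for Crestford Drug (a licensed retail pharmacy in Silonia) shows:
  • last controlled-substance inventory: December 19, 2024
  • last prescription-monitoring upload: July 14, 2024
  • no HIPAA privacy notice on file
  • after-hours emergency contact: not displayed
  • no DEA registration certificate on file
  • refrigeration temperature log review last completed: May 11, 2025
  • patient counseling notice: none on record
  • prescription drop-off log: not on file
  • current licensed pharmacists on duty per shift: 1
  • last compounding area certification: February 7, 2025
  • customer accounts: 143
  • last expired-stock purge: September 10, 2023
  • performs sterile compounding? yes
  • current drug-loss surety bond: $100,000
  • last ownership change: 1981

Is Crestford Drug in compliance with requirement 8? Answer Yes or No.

8. compounding area certification 177 days ago vs limit 120 → not met

No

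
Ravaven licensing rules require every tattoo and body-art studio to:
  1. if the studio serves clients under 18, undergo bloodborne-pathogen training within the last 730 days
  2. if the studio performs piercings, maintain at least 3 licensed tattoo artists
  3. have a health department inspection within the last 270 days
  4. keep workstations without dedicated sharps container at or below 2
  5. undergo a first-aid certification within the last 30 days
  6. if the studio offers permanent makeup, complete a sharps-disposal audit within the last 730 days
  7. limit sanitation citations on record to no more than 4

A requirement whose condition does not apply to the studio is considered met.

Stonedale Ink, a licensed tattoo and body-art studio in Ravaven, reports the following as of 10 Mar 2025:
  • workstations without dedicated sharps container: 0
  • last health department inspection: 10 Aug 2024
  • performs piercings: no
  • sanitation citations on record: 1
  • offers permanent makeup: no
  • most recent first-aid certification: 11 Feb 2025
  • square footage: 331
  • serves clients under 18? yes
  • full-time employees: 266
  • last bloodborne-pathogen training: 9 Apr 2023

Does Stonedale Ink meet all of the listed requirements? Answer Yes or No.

1. condition 'serves clients under 18' holds; bloodborne-pathogen training 701 days ago vs limit 730 → met
2. condition 'performs piercings' does not hold → requirement n/a → met
3. health department inspection 212 days ago vs limit 270 → met
4. workstations without dedicated sharps container 0 ≤ 2 → met
5. first-aid certification 27 days ago vs limit 30 → met
6. condition 'offers permanent makeup' does not hold → requirement n/a → met
7. sanitation citations on record 1 ≤ 4 → met
All met.

Yes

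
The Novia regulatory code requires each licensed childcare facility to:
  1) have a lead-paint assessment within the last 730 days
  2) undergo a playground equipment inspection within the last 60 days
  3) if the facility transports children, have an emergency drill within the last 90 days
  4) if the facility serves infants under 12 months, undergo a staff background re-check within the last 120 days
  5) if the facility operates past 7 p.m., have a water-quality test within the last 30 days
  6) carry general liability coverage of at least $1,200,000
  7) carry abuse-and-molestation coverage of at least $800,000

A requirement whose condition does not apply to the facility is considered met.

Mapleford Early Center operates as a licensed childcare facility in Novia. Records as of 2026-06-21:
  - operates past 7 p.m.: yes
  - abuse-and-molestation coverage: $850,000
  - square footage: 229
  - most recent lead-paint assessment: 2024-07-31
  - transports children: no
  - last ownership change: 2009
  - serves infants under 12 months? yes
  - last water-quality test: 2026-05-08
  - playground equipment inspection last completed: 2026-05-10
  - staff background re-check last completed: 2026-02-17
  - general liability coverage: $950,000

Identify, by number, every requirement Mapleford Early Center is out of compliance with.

4, 5, 6

1. lead-paint assessment 690 days ago vs limit 730 → met
2. playground equipment inspection 42 days ago vs limit 60 → met
3. condition 'transports children' does not hold → requirement n/a → met
4. condition 'serves infants under 12 months' holds; staff background re-check 124 days ago vs limit 120 → not met
5. condition 'operates past 7 p.m.' holds; water-quality test 44 days ago vs limit 30 → not met
6. general liability coverage $950,000 < $1,200,000 → not met
7. abuse-and-molestation coverage $850,000 ≥ $800,000 → met
Not met: 4, 5, 6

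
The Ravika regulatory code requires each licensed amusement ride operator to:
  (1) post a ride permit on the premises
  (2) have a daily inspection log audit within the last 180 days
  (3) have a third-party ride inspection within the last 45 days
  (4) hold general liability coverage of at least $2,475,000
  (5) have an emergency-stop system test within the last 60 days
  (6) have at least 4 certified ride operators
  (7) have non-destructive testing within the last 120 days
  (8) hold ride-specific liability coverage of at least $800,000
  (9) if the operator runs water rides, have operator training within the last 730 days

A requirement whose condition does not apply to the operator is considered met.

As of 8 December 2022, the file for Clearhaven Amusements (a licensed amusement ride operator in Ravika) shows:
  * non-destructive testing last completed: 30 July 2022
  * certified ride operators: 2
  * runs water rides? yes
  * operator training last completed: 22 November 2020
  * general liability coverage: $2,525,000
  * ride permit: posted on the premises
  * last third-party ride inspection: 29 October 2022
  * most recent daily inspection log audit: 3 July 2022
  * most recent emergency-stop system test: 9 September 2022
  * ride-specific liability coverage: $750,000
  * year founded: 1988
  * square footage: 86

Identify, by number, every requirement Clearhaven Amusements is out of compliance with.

5, 6, 7, 8, 9

1. ride permit present → met
2. daily inspection log audit 158 days ago vs limit 180 → met
3. third-party ride inspection 40 days ago vs limit 45 → met
4. general liability coverage $2,525,000 ≥ $2,475,000 → met
5. emergency-stop system test 90 days ago vs limit 60 → not met
6. certified ride operators 2 < 4 → not met
7. non-destructive testing 131 days ago vs limit 120 → not met
8. ride-specific liability coverage $750,000 < $800,000 → not met
9. condition 'runs water rides' holds; operator training 746 days ago vs limit 730 → not met
Not met: 5, 6, 7, 8, 9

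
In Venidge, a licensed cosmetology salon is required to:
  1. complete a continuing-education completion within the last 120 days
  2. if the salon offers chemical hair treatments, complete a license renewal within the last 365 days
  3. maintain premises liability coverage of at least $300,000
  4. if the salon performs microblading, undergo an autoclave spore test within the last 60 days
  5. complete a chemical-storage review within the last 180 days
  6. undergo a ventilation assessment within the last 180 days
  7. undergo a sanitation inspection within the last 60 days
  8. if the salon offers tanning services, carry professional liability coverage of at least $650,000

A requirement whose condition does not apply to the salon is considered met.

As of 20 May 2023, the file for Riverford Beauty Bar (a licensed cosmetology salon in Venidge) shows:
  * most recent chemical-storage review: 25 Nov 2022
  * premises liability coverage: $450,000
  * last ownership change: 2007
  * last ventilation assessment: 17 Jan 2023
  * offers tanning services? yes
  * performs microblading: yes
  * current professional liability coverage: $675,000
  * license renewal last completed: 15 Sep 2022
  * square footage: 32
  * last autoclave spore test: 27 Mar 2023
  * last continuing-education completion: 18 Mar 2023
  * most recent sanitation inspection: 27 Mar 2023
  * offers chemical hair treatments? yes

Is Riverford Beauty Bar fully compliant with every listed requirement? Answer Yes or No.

1. continuing-education completion 63 days ago vs limit 120 → met
2. condition 'offers chemical hair treatments' holds; license renewal 247 days ago vs limit 365 → met
3. premises liability coverage $450,000 ≥ $300,000 → met
4. condition 'performs microblading' holds; autoclave spore test 54 days ago vs limit 60 → met
5. chemical-storage review 176 days ago vs limit 180 → met
6. ventilation assessment 123 days ago vs limit 180 → met
7. sanitation inspection 54 days ago vs limit 60 → met
8. condition 'offers tanning services' holds; professional liability coverage $675,000 ≥ $650,000 → met
All met.

Yes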